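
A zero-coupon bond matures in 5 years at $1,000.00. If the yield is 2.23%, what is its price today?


Formula: Price = FV / (1 + r)^n
Substituting: Price = $1,000.00 / (1 + 0.0223)^5
Discount factor: (1.0223)^5 = 1.116585
Price = $1,000.00 / 1.116585 = $895.59

$895.59


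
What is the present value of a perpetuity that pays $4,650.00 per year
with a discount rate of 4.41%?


Formula: PV = C / r
Substituting: PV = $4,650.00 / 0.0441
PV = $105,442.18

$105,442.18


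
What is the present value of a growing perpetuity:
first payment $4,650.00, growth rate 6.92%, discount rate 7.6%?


Formula: PV = C / (r - g)
Spread: r - g = 0.076 - 0.0692 = 0.0068
Substituting: PV = $4,650.00 / 0.0068
PV = $683,823.53

$683,823.53


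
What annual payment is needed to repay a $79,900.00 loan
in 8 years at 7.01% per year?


Formula: PMT = PV * r / (1 - (1+r)^(-n))
Denominator: 1 - (1 + 0.0701)^(-8) = 0.418426
Numerator: $79,900.00 * 0.0701 = 5600.99
PMT = 5600.99 / 0.418426 = $13,385.86

$13,385.86


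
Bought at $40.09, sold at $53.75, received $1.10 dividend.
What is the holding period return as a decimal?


Formula: HPR = (P1 - P0 + D) / P0
Gain: $53.75 - $40.09 + $1.10 = $14.76
HPR = $14.76 / $40.09 = 0.3682

0.3682


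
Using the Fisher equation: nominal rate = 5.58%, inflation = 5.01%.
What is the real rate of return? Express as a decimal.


Formula: (1 + r_real) = (1 + r_nom) / (1 + inflation)
Substituting: (1 + r_real) = 1.0558 / 1.0501
(1 + r_real) = 1.005428
r_real = 1.005428 - 1 = 0.005428

0.005428


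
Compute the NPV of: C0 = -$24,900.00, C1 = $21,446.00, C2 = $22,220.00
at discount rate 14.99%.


Formula: NPV = C0 + C1/(1+r) + C2/(1+r)^2
Discount C1: $21,446.00 / (1 + 0.1499) = $18,650.32
Discount C2: $22,220.00 / (1 + 0.1499)^2 = $16,804.43
NPV = -$24,900.00 + $18,650.32 + $16,804.43 = $10,554.75

$10,554.75


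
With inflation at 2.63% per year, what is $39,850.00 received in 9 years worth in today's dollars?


Formula: Real value = nominal / (1 + inflation)^years
Price level: (1 + 0.0263)^9 = 1.263191
Real value = $39,850.00 / 1.263191 = $31,547.09

$31,547.09


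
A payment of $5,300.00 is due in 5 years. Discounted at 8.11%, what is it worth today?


Formula: PV = FV / (1 + r)^n
Substituting: PV = $5,300.00 / (1 + 0.0811)^5
Discount factor: (1.0811)^5 = 1.476826
PV = $5,300.00 / 1.476826 = $3,588.78

$3,588.78


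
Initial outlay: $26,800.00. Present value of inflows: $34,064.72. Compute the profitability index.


Formula: PI = PV(cash flows) / initial investment
Substituting: PI = $34,064.72 / $26,800.00
PI = 1.2711

1.2711


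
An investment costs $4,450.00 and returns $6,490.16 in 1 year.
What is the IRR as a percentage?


Formula: IRR = C1/C0 - 1
Substituting: IRR = $6,490.16 / $4,450.00 - 1
Ratio: 1.458463 - 1 = 0.458463
IRR = 45.8463%

45.8463%


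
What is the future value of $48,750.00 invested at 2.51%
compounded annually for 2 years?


Formula: FV = P * (1 + r)^n
Substituting: FV = $48,750.00 * (1 + 0.0251)^2
Growth factor: (1.0251)^2 = 1.05083
FV = $48,750.00 * 1.05083 = $51,227.96

$51,227.96


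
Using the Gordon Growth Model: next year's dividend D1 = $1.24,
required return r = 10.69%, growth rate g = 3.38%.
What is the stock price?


Formula: P = D1 / (r - g)
Spread: r - g = 0.1069 - 0.0338 = 0.0731
Substituting: P = $1.24 / 0.0731
P = $16.96

$16.96


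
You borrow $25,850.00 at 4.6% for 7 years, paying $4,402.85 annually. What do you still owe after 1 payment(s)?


Formula: Balance = PV*(1+r)^k - PMT*((1+r)^k - 1)/r
Growth: (1 + 0.046)^1 = 1.046
Accumulated factor: ((1+r)^k - 1)/r = 1.0
Balance = $25,850.00 * 1.046 - $4,402.85 * 1.0
Balance = $22,636.25

$22,636.25


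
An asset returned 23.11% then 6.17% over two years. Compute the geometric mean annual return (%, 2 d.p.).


Formula: Geometric mean = ((1+r1)*(1+r2))^(1/2) - 1
Product: (1 + 0.2311) * (1 + 0.0617) = 1.2311 * 1.0617 = 1.307059
Square root: 1.307059^0.5 = 1.143267
Geometric mean = 1.143267 - 1 = 0.143267
As percentage: 14.33%

14.33%


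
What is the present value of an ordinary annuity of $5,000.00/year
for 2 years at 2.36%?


Formula: PV = PMT * (1 - (1+r)^(-n)) / r
Discount factor: (1 + 0.0236)^(-2) = 0.95442
Bracket: 1 - 0.95442 = 0.04558
PV = $5,000.00 * 0.04558 / 0.0236 = $9,656.82

$9,656.82


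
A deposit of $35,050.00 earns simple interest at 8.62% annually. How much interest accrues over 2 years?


Formula: I = P * r * t
Substituting: I = $35,050.00 * 0.0862 * 2
Step: I = $35,050.00 * 0.1724
I = $6,042.62

$6,042.62


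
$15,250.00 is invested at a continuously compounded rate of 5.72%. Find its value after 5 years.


Formula: FV = P * e^(r*t)
Exponent: r*t = 0.0572 * 5 = 0.286
e^(0.286) = 1.331092
FV = $15,250.00 * 1.331092 = $20,299.16

$20,299.16


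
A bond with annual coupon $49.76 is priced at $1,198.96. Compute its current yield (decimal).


Formula: Current yield = annual coupon / price
Substituting: CY = $49.76 / $1,198.96
CY = 0.041503

0.041503


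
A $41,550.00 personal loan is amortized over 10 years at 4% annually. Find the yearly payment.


Formula: PMT = PV * r / (1 - (1+r)^(-n))
Denominator: 1 - (1 + 0.04)^(-10) = 0.324436
Numerator: $41,550.00 * 0.04 = 1662.0
PMT = 1662.0 / 0.324436 = $5,122.74

$5,122.74


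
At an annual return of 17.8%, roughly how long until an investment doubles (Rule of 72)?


Formula: Years ≈ 72 / r
Substituting: Years ≈ 72 / 17.8
Years ≈ 4.0

4.0 years


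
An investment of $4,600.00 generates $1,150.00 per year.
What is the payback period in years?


Formula: Payback = investment / annual cash flow
Substituting: Payback = $4,600.00 / $1,150.00
Payback = 4.0 years

4.0 years


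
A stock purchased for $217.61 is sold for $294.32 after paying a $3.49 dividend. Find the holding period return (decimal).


Formula: HPR = (P1 - P0 + D) / P0
Gain: $294.32 - $217.61 + $3.49 = $80.20
HPR = $80.20 / $217.61 = 0.3685

0.3685


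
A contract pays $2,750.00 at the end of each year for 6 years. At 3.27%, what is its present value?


Formula: PV = PMT * (1 - (1+r)^(-n)) / r
Discount factor: (1 + 0.0327)^(-6) = 0.824432
Bracket: 1 - 0.824432 = 0.175568
PV = $2,750.00 * 0.175568 / 0.0327 = $14,764.88

$14,764.88


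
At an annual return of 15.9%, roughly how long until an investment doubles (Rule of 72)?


Formula: Years ≈ 72 / r
Substituting: Years ≈ 72 / 15.9
Years ≈ 4.5

4.5 years


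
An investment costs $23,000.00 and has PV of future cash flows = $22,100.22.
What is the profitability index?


Formula: PI = PV(cash flows) / initial investment
Substituting: PI = $22,100.22 / $23,000.00
PI = 0.9609

0.9609


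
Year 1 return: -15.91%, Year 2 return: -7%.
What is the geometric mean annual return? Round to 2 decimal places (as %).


Formula: Geometric mean = ((1+r1)*(1+r2))^(1/2) - 1
Product: (1 + -0.1591) * (1 + -0.07) = 0.8409 * 0.93 = 0.782037
Square root: 0.782037^0.5 = 0.884329
Geometric mean = 0.884329 - 1 = -0.115671
As percentage: -11.57%

-11.57%


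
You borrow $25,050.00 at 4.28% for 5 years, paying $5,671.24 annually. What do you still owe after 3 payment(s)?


Formula: Balance = PV*(1+r)^k - PMT*((1+r)^k - 1)/r
Growth: (1 + 0.0428)^3 = 1.133974
Accumulated factor: ((1+r)^k - 1)/r = 3.130232
Balance = $25,050.00 * 1.133974 - $5,671.24 * 3.130232
Balance = $10,653.75

$10,653.75


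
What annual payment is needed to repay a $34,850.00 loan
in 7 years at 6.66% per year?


Formula: PMT = PV * r / (1 - (1+r)^(-n))
Denominator: 1 - (1 + 0.0666)^(-7) = 0.363221
Numerator: $34,850.00 * 0.0666 = 2321.01
PMT = 2321.01 / 0.363221 = $6,390.08

$6,390.08


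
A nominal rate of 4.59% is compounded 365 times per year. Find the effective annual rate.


Formula: EAR = (1 + r/m)^m - 1
Period rate: r/m = 0.0459 / 365 = 0.000126
Compounding: (1 + 0.000126)^365 = 1.046967
EAR = 1.046967 - 1 = 0.046967

0.046967


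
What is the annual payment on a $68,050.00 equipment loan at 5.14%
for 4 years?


Formula: PMT = PV * r / (1 - (1+r)^(-n))
Denominator: 1 - (1 + 0.0514)^(-4) = 0.181671
Numerator: $68,050.00 * 0.0514 = 3497.77
PMT = 3497.77 / 0.181671 = $19,253.35

$19,253.35


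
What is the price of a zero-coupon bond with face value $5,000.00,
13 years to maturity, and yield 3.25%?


Formula: Price = FV / (1 + r)^n
Substituting: Price = $5,000.00 / (1 + 0.0325)^13
Discount factor: (1.0325)^13 = 1.515552
Price = $5,000.00 / 1.515552 = $3,299.13

$3,299.13


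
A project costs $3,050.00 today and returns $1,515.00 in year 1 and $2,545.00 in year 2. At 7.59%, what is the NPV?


Formula: NPV = C0 + C1/(1+r) + C2/(1+r)^2
Discount C1: $1,515.00 / (1 + 0.0759) = $1,408.12
Discount C2: $2,545.00 / (1 + 0.0759)^2 = $2,198.59
NPV = -$3,050.00 + $1,408.12 + $2,198.59 = $556.71

$556.71


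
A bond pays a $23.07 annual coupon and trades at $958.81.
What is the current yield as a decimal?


Formula: Current yield = annual coupon / price
Substituting: CY = $23.07 / $958.81
CY = 0.024061

0.024061


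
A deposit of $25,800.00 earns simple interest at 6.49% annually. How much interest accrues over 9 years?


Formula: I = P * r * t
Substituting: I = $25,800.00 * 0.0649 * 9
Step: I = $25,800.00 * 0.5841
I = $15,069.78

$15,069.78


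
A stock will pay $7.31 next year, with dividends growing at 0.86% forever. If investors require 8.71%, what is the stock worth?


Formula: P = D1 / (r - g)
Spread: r - g = 0.0871 - 0.0086 = 0.0785
Substituting: P = $7.31 / 0.0785
P = $93.12

$93.12


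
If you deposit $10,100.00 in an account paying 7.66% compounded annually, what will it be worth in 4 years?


Formula: FV = P * (1 + r)^n
Substituting: FV = $10,100.00 * (1 + 0.0766)^4
Growth factor: (1.0766)^4 = 1.343438
FV = $10,100.00 * 1.343438 = $13,568.72

$13,568.72


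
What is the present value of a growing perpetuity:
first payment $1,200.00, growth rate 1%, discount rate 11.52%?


Formula: PV = C / (r - g)
Spread: r - g = 0.1152 - 0.01 = 0.1052
Substituting: PV = $1,200.00 / 0.1052
PV = $11,406.84

$11,406.84


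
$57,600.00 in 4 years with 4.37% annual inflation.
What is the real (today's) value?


Formula: Real value = nominal / (1 + inflation)^years
Price level: (1 + 0.0437)^4 = 1.186596
Real value = $57,600.00 / 1.186596 = $48,542.23

$48,542.23


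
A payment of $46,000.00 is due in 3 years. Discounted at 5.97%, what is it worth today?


Formula: PV = FV / (1 + r)^n
Substituting: PV = $46,000.00 / (1 + 0.0597)^3
Discount factor: (1.0597)^3 = 1.190005
PV = $46,000.00 / 1.190005 = $38,655.30

$38,655.30


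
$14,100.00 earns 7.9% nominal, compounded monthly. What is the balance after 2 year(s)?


Formula: FV = P * (1 + r/m)^(m*t)
Period rate: r/m = 0.079 / 12 = 0.006583
Total periods: m*t = 12 * 2 = 24
Growth factor: (1 + 0.006583)^24 = 1.17056
FV = $14,100.00 * 1.17056 = $16,504.89

$16,504.89


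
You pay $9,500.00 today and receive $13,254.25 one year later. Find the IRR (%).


Formula: IRR = C1/C0 - 1
Substituting: IRR = $13,254.25 / $9,500.00 - 1
Ratio: 1.395184 - 1 = 0.395184
IRR = 39.5184%

39.5184%


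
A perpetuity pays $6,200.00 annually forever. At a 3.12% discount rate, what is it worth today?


Formula: PV = C / r
Substituting: PV = $6,200.00 / 0.0312
PV = $198,717.95

$198,717.95


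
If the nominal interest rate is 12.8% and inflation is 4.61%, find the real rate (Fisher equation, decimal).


Formula: (1 + r_real) = (1 + r_nom) / (1 + inflation)
Substituting: (1 + r_real) = 1.128 / 1.0461
(1 + r_real) = 1.078291
r_real = 1.078291 - 1 = 0.078291

0.078291


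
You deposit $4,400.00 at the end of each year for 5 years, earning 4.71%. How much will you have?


Formula: FV = PMT * ((1+r)^n - 1) / r
Growth factor: (1 + 0.0471)^5 = 1.258754
Numerator: 1.258754 - 1 = 0.258754
FV = $4,400.00 * 0.258754 / 0.0471 = $24,172.33

$24,172.33


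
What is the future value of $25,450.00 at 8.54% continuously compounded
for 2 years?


Formula: FV = P * e^(r*t)
Exponent: r*t = 0.0854 * 2 = 0.1708
e^(0.1708) = 1.186253
FV = $25,450.00 * 1.186253 = $30,190.15

$30,190.15


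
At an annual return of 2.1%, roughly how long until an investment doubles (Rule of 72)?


Formula: Years ≈ 72 / r
Substituting: Years ≈ 72 / 2.1
Years ≈ 34.3

34.3 years


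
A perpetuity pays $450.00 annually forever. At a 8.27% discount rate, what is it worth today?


Formula: PV = C / r
Substituting: PV = $450.00 / 0.0827
PV = $5,441.35

$5,441.35


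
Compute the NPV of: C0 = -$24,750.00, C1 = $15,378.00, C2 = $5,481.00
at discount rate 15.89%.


Formula: NPV = C0 + C1/(1+r) + C2/(1+r)^2
Discount C1: $15,378.00 / (1 + 0.1589) = $13,269.48
Discount C2: $5,481.00 / (1 + 0.1589)^2 = $4,081.01
NPV = -$24,750.00 + $13,269.48 + $4,081.01 = -$7,399.51

-$7,399.51


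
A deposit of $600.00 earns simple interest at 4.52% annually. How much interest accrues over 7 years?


Formula: I = P * r * t
Substituting: I = $600.00 * 0.0452 * 7
Step: I = $600.00 * 0.3164
I = $189.84

$189.84


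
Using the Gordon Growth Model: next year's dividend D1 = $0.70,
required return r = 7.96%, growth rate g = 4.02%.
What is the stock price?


Formula: P = D1 / (r - g)
Spread: r - g = 0.0796 - 0.0402 = 0.0394
Substituting: P = $0.70 / 0.0394
P = $17.77

$17.77


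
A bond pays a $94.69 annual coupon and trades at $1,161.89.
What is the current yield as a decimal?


Formula: Current yield = annual coupon / price
Substituting: CY = $94.69 / $1,161.89
CY = 0.081497

0.081497


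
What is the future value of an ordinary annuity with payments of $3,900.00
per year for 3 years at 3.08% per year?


Formula: FV = PMT * ((1+r)^n - 1) / r
Growth factor: (1 + 0.0308)^3 = 1.095275
Numerator: 1.095275 - 1 = 0.095275
FV = $3,900.00 * 0.095275 / 0.0308 = $12,064.06

$12,064.06


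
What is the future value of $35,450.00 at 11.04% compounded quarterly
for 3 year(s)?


Formula: FV = P * (1 + r/m)^(m*t)
Period rate: r/m = 0.1104 / 4 = 0.0276
Total periods: m*t = 4 * 3 = 12
Growth factor: (1 + 0.0276)^12 = 1.386402
FV = $35,450.00 * 1.386402 = $49,147.95

$49,147.95


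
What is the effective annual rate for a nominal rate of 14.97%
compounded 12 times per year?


Formula: EAR = (1 + r/m)^m - 1
Period rate: r/m = 0.1497 / 12 = 0.012475
Compounding: (1 + 0.012475)^12 = 1.160411
EAR = 1.160411 - 1 = 0.160411

0.160411


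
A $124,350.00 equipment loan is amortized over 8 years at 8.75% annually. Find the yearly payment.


Formula: PMT = PV * r / (1 - (1+r)^(-n))
Denominator: 1 - (1 + 0.0875)^(-8) = 0.488829
Numerator: $124,350.00 * 0.0875 = 10880.625
PMT = 10880.625 / 0.488829 = $22,258.53

$22,258.53


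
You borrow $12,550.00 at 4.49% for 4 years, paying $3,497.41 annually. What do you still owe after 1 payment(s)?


Formula: Balance = PV*(1+r)^k - PMT*((1+r)^k - 1)/r
Growth: (1 + 0.0449)^1 = 1.0449
Accumulated factor: ((1+r)^k - 1)/r = 1.0
Balance = $12,550.00 * 1.0449 - $3,497.41 * 1.0
Balance = $9,616.09

$9,616.09


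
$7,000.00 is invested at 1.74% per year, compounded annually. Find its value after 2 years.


Formula: FV = P * (1 + r)^n
Substituting: FV = $7,000.00 * (1 + 0.0174)^2
Growth factor: (1.0174)^2 = 1.035103
FV = $7,000.00 * 1.035103 = $7,245.72

$7,245.72


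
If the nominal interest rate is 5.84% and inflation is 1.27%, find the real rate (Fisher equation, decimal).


Formula: (1 + r_real) = (1 + r_nom) / (1 + inflation)
Substituting: (1 + r_real) = 1.0584 / 1.0127
(1 + r_real) = 1.045127
r_real = 1.045127 - 1 = 0.045127

0.045127


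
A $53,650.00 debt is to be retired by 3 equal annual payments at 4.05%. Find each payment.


Formula: PMT = PV * r / (1 - (1+r)^(-n))
Denominator: 1 - (1 + 0.0405)^(-3) = 0.112285
Numerator: $53,650.00 * 0.0405 = 2172.825
PMT = 2172.825 / 0.112285 = $19,351.05

$19,351.05


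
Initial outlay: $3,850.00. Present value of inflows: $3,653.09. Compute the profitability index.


Formula: PI = PV(cash flows) / initial investment
Substituting: PI = $3,653.09 / $3,850.00
PI = 0.9489

0.9489


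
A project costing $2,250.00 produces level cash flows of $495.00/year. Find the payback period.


Formula: Payback = investment / annual cash flow
Substituting: Payback = $2,250.00 / $495.00
Payback = 4.5455 years

4.5455 years


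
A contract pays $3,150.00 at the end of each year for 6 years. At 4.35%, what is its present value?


Formula: PV = PMT * (1 - (1+r)^(-n)) / r
Discount factor: (1 + 0.0435)^(-6) = 0.774543
Bracket: 1 - 0.774543 = 0.225457
PV = $3,150.00 * 0.225457 / 0.0435 = $16,326.23

$16,326.23


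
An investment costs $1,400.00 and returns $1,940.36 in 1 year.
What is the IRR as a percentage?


Formula: IRR = C1/C0 - 1
Substituting: IRR = $1,940.36 / $1,400.00 - 1
Ratio: 1.385971 - 1 = 0.385971
IRR = 38.5971%

38.5971%


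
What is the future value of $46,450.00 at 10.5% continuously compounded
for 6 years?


Formula: FV = P * e^(r*t)
Exponent: r*t = 0.105 * 6 = 0.63
e^(0.63) = 1.877611
FV = $46,450.00 * 1.877611 = $87,215.01

$87,215.01


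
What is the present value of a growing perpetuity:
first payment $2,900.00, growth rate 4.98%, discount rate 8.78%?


Formula: PV = C / (r - g)
Spread: r - g = 0.0878 - 0.0498 = 0.038
Substituting: PV = $2,900.00 / 0.038
PV = $76,315.79

$76,315.79


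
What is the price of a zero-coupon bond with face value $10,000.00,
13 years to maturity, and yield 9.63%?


Formula: Price = FV / (1 + r)^n
Substituting: Price = $10,000.00 / (1 + 0.0963)^13
Discount factor: (1.0963)^13 = 3.304322
Price = $10,000.00 / 3.304322 = $3,026.34

$3,026.34


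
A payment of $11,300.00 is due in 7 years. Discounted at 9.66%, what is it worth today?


Formula: PV = FV / (1 + r)^n
Substituting: PV = $11,300.00 / (1 + 0.0966)^7
Discount factor: (1.0966)^7 = 1.906943
PV = $11,300.00 / 1.906943 = $5,925.71

$5,925.71


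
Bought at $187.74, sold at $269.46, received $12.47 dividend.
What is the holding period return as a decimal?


Formula: HPR = (P1 - P0 + D) / P0
Gain: $269.46 - $187.74 + $12.47 = $94.19
HPR = $94.19 / $187.74 = 0.5017

0.5017


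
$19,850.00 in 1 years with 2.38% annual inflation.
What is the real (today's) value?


Formula: Real value = nominal / (1 + inflation)^years
Price level: (1 + 0.0238)^1 = 1.0238
Real value = $19,850.00 / 1.0238 = $19,388.55

$19,388.55


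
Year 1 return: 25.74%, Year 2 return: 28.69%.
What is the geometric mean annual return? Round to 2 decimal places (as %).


Formula: Geometric mean = ((1+r1)*(1+r2))^(1/2) - 1
Product: (1 + 0.2574) * (1 + 0.2869) = 1.2574 * 1.2869 = 1.618148
Square root: 1.618148^0.5 = 1.272064
Geometric mean = 1.272064 - 1 = 0.272064
As percentage: 27.21%

27.21%


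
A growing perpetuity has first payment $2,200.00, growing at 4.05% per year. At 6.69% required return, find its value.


Formula: PV = C / (r - g)
Spread: r - g = 0.0669 - 0.0405 = 0.0264
Substituting: PV = $2,200.00 / 0.0264
PV = $83,333.33

$83,333.33


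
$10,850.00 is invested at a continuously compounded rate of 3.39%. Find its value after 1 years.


Formula: FV = P * e^(r*t)
Exponent: r*t = 0.0339 * 1 = 0.0339
e^(0.0339) = 1.034481
FV = $10,850.00 * 1.034481 = $11,224.12

$11,224.12


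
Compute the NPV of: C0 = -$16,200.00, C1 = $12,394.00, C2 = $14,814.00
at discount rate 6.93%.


Formula: NPV = C0 + C1/(1+r) + C2/(1+r)^2
Discount C1: $12,394.00 / (1 + 0.0693) = $11,590.76
Discount C2: $14,814.00 / (1 + 0.0693)^2 = $12,956.07
NPV = -$16,200.00 + $11,590.76 + $12,956.07 = $8,346.83

$8,346.83


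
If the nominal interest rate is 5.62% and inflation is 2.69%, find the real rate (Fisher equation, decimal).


Formula: (1 + r_real) = (1 + r_nom) / (1 + inflation)
Substituting: (1 + r_real) = 1.0562 / 1.0269
(1 + r_real) = 1.028532
r_real = 1.028532 - 1 = 0.028532

0.028532


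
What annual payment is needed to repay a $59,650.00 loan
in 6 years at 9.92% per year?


Formula: PMT = PV * r / (1 - (1+r)^(-n))
Denominator: 1 - (1 + 0.0992)^(-6) = 0.433057
Numerator: $59,650.00 * 0.0992 = 5917.28
PMT = 5917.28 / 0.433057 = $13,663.99

$13,663.99


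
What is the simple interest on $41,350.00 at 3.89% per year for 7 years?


Formula: I = P * r * t
Substituting: I = $41,350.00 * 0.0389 * 7
Step: I = $41,350.00 * 0.2723
I = $11,259.61

$11,259.61


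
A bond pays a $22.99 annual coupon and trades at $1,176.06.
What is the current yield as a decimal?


Formula: Current yield = annual coupon / price
Substituting: CY = $22.99 / $1,176.06
CY = 0.019548

0.019548


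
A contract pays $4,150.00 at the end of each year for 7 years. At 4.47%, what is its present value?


Formula: PV = PMT * (1 - (1+r)^(-n)) / r
Discount factor: (1 + 0.0447)^(-7) = 0.736307
Bracket: 1 - 0.736307 = 0.263693
PV = $4,150.00 * 0.263693 / 0.0447 = $24,481.58

$24,481.58


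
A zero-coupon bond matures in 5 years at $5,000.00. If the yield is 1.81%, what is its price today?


Formula: Price = FV / (1 + r)^n
Substituting: Price = $5,000.00 / (1 + 0.0181)^5
Discount factor: (1.0181)^5 = 1.093836
Price = $5,000.00 / 1.093836 = $4,571.07

$4,571.07


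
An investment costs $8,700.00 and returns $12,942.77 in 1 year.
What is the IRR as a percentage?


Formula: IRR = C1/C0 - 1
Substituting: IRR = $12,942.77 / $8,700.00 - 1
Ratio: 1.487675 - 1 = 0.487675
IRR = 48.7675%

48.7675%


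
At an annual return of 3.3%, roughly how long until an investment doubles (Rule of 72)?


Formula: Years ≈ 72 / r
Substituting: Years ≈ 72 / 3.3
Years ≈ 21.8

21.8 years


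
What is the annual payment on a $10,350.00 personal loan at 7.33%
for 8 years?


Formula: PMT = PV * r / (1 - (1+r)^(-n))
Denominator: 1 - (1 + 0.0733)^(-8) = 0.432153
Numerator: $10,350.00 * 0.0733 = 758.655
PMT = 758.655 / 0.432153 = $1,755.52

$1,755.52


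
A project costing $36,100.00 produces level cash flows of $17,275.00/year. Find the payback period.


Formula: Payback = investment / annual cash flow
Substituting: Payback = $36,100.00 / $17,275.00
Payback = 2.0897 years

2.0897 years


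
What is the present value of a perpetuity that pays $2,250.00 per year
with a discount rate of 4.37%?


Formula: PV = C / r
Substituting: PV = $2,250.00 / 0.0437
PV = $51,487.41

$51,487.41


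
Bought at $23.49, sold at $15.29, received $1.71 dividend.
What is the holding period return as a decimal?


Formula: HPR = (P1 - P0 + D) / P0
Gain: $15.29 - $23.49 + $1.71 = -$6.49
HPR = -$6.49 / $23.49 = -0.2763

-0.2763


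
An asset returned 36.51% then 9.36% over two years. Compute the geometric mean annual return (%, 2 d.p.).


Formula: Geometric mean = ((1+r1)*(1+r2))^(1/2) - 1
Product: (1 + 0.3651) * (1 + 0.0936) = 1.3651 * 1.0936 = 1.492873
Square root: 1.492873^0.5 = 1.221832
Geometric mean = 1.221832 - 1 = 0.221832
As percentage: 22.18%

22.18%


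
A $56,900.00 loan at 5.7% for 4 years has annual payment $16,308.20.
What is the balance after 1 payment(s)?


Formula: Balance = PV*(1+r)^k - PMT*((1+r)^k - 1)/r
Growth: (1 + 0.057)^1 = 1.057
Accumulated factor: ((1+r)^k - 1)/r = 1.0
Balance = $56,900.00 * 1.057 - $16,308.20 * 1.0
Balance = $43,835.10

$43,835.10


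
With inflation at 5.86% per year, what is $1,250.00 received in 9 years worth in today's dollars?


Formula: Real value = nominal / (1 + inflation)^years
Price level: (1 + 0.0586)^9 = 1.669502
Real value = $1,250.00 / 1.669502 = $748.73

$748.73


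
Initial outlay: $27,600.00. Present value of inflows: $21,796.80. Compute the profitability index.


Formula: PI = PV(cash flows) / initial investment
Substituting: PI = $21,796.80 / $27,600.00
PI = 0.7897

0.7897


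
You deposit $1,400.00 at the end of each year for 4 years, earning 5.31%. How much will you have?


Formula: FV = PMT * ((1+r)^n - 1) / r
Growth factor: (1 + 0.0531)^4 = 1.229924
Numerator: 1.229924 - 1 = 0.229924
FV = $1,400.00 * 0.229924 / 0.0531 = $6,062.04

$6,062.04


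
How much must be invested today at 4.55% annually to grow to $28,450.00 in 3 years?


Formula: PV = FV / (1 + r)^n
Substituting: PV = $28,450.00 / (1 + 0.0455)^3
Discount factor: (1.0455)^3 = 1.142805
PV = $28,450.00 / 1.142805 = $24,894.89

$24,894.89


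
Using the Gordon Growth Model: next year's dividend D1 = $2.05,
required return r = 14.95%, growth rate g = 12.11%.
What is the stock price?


Formula: P = D1 / (r - g)
Spread: r - g = 0.1495 - 0.1211 = 0.0284
Substituting: P = $2.05 / 0.0284
P = $72.18

$72.18


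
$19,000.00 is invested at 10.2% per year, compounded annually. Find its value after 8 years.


Formula: FV = P * (1 + r)^n
Substituting: FV = $19,000.00 * (1 + 0.102)^8
Growth factor: (1.102)^8 = 2.174967
FV = $19,000.00 * 2.174967 = $41,324.38

$41,324.38


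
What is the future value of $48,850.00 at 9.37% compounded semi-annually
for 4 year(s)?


Formula: FV = P * (1 + r/m)^(m*t)
Period rate: r/m = 0.0937 / 2 = 0.04685
Total periods: m*t = 2 * 4 = 8
Growth factor: (1 + 0.04685)^8 = 1.442367
FV = $48,850.00 * 1.442367 = $70,459.61

$70,459.61


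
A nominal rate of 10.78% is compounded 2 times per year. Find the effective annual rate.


Formula: EAR = (1 + r/m)^m - 1
Period rate: r/m = 0.1078 / 2 = 0.0539
Compounding: (1 + 0.0539)^2 = 1.110705
EAR = 1.110705 - 1 = 0.110705

0.110705


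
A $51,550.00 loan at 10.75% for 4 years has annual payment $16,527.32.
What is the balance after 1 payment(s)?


Formula: Balance = PV*(1+r)^k - PMT*((1+r)^k - 1)/r
Growth: (1 + 0.1075)^1 = 1.1075
Accumulated factor: ((1+r)^k - 1)/r = 1.0
Balance = $51,550.00 * 1.1075 - $16,527.32 * 1.0
Balance = $40,564.31

$40,564.31


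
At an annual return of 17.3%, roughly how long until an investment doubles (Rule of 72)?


Formula: Years ≈ 72 / r
Substituting: Years ≈ 72 / 17.3
Years ≈ 4.2

4.2 years


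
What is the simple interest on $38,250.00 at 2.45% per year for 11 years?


Formula: I = P * r * t
Substituting: I = $38,250.00 * 0.0245 * 11
Step: I = $38,250.00 * 0.2695
I = $10,308.38

$10,308.38


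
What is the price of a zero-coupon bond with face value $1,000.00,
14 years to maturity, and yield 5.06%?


Formula: Price = FV / (1 + r)^n
Substituting: Price = $1,000.00 / (1 + 0.0506)^14
Discount factor: (1.0506)^14 = 1.99583
Price = $1,000.00 / 1.99583 = $501.04

$501.04


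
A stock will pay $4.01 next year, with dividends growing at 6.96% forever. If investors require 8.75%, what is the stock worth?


Formula: P = D1 / (r - g)
Spread: r - g = 0.0875 - 0.0696 = 0.0179
Substituting: P = $4.01 / 0.0179
P = $224.02

$224.02


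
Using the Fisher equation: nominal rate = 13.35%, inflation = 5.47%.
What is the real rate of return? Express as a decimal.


Formula: (1 + r_real) = (1 + r_nom) / (1 + inflation)
Substituting: (1 + r_real) = 1.1335 / 1.0547
(1 + r_real) = 1.074713
r_real = 1.074713 - 1 = 0.074713

0.074713


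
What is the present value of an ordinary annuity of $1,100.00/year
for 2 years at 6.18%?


Formula: PV = PMT * (1 - (1+r)^(-n)) / r
Discount factor: (1 + 0.0618)^(-2) = 0.886981
Bracket: 1 - 0.886981 = 0.113019
PV = $1,100.00 * 0.113019 / 0.0618 = $2,011.66

$2,011.66


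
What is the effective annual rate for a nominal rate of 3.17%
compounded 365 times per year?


Formula: EAR = (1 + r/m)^m - 1
Period rate: r/m = 0.0317 / 365 = 8.7e-05
Compounding: (1 + 8.7e-05)^365 = 1.032206
EAR = 1.032206 - 1 = 0.032206

0.032206


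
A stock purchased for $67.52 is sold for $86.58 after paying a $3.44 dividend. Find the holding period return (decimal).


Formula: HPR = (P1 - P0 + D) / P0
Gain: $86.58 - $67.52 + $3.44 = $22.50
HPR = $22.50 / $67.52 = 0.3332

0.3332


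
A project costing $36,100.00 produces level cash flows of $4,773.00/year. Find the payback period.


Formula: Payback = investment / annual cash flow
Substituting: Payback = $36,100.00 / $4,773.00
Payback = 7.5634 years

7.5634 years


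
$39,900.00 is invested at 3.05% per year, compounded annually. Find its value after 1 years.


Formula: FV = P * (1 + r)^n
Substituting: FV = $39,900.00 * (1 + 0.0305)^1
Growth factor: (1.0305)^1 = 1.0305
FV = $39,900.00 * 1.0305 = $41,116.95

$41,116.95


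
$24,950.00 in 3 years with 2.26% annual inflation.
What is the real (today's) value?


Formula: Real value = nominal / (1 + inflation)^years
Price level: (1 + 0.0226)^3 = 1.069344
Real value = $24,950.00 / 1.069344 = $23,332.07

$23,332.07


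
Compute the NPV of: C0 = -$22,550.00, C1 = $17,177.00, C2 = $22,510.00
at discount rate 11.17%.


Formula: NPV = C0 + C1/(1+r) + C2/(1+r)^2
Discount C1: $17,177.00 / (1 + 0.1117) = $15,451.11
Discount C2: $22,510.00 / (1 + 0.1117)^2 = $18,213.79
NPV = -$22,550.00 + $15,451.11 + $18,213.79 = $11,114.90

$11,114.90


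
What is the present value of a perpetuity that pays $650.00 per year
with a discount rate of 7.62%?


Formula: PV = C / r
Substituting: PV = $650.00 / 0.0762
PV = $8,530.18

$8,530.18


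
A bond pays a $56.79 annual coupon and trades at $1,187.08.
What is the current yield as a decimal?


Formula: Current yield = annual coupon / price
Substituting: CY = $56.79 / $1,187.08
CY = 0.04784

0.04784


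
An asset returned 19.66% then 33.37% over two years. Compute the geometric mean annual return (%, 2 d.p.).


Formula: Geometric mean = ((1+r1)*(1+r2))^(1/2) - 1
Product: (1 + 0.1966) * (1 + 0.3337) = 1.1966 * 1.3337 = 1.595905
Square root: 1.595905^0.5 = 1.263292
Geometric mean = 1.263292 - 1 = 0.263292
As percentage: 26.33%

26.33%


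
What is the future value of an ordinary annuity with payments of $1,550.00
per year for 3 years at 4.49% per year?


Formula: FV = PMT * ((1+r)^n - 1) / r
Growth factor: (1 + 0.0449)^3 = 1.140839
Numerator: 1.140839 - 1 = 0.140839
FV = $1,550.00 * 0.140839 / 0.0449 = $4,861.91

$4,861.91


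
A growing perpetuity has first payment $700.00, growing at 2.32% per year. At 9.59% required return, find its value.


Formula: PV = C / (r - g)
Spread: r - g = 0.0959 - 0.0232 = 0.0727
Substituting: PV = $700.00 / 0.0727
PV = $9,628.61

$9,628.61


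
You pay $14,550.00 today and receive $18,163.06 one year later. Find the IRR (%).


Formula: IRR = C1/C0 - 1
Substituting: IRR = $18,163.06 / $14,550.00 - 1
Ratio: 1.24832 - 1 = 0.24832
IRR = 24.832%

24.832%


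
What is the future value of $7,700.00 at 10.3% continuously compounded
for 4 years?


Formula: FV = P * e^(r*t)
Exponent: r*t = 0.103 * 4 = 0.412
e^(0.412) = 1.509834
FV = $7,700.00 * 1.509834 = $11,625.73

$11,625.73


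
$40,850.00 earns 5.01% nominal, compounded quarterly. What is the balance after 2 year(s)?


Formula: FV = P * (1 + r/m)^(m*t)
Period rate: r/m = 0.0501 / 4 = 0.012525
Total periods: m*t = 4 * 2 = 8
Growth factor: (1 + 0.012525)^8 = 1.104704
FV = $40,850.00 * 1.104704 = $45,127.17

$45,127.17


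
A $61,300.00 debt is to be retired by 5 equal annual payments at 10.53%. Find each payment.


Formula: PMT = PV * r / (1 - (1+r)^(-n))
Denominator: 1 - (1 + 0.1053)^(-5) = 0.393823
Numerator: $61,300.00 * 0.1053 = 6454.89
PMT = 6454.89 / 0.393823 = $16,390.32

$16,390.32


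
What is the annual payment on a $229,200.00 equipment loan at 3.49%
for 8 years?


Formula: PMT = PV * r / (1 - (1+r)^(-n))
Denominator: 1 - (1 + 0.0349)^(-8) = 0.240001
Numerator: $229,200.00 * 0.0349 = 7999.08
PMT = 7999.08 / 0.240001 = $33,329.33

$33,329.33


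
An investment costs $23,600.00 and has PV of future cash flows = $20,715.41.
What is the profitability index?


Formula: PI = PV(cash flows) / initial investment
Substituting: PI = $20,715.41 / $23,600.00
PI = 0.8778

0.8778


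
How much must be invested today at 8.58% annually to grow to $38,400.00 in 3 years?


Formula: PV = FV / (1 + r)^n
Substituting: PV = $38,400.00 / (1 + 0.0858)^3
Discount factor: (1.0858)^3 = 1.280117
PV = $38,400.00 / 1.280117 = $29,997.27

$29,997.27


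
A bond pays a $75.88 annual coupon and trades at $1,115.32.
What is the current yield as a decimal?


Formula: Current yield = annual coupon / price
Substituting: CY = $75.88 / $1,115.32
CY = 0.068034

0.068034


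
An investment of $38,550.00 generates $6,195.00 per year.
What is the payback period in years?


Formula: Payback = investment / annual cash flow
Substituting: Payback = $38,550.00 / $6,195.00
Payback = 6.2228 years

6.2228 years


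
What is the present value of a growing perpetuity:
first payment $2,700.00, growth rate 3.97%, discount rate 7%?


Formula: PV = C / (r - g)
Spread: r - g = 0.07 - 0.0397 = 0.0303
Substituting: PV = $2,700.00 / 0.0303
PV = $89,108.91

$89,108.91


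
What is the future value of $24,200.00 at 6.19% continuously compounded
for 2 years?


Formula: FV = P * e^(r*t)
Exponent: r*t = 0.0619 * 2 = 0.1238
e^(0.1238) = 1.131789
FV = $24,200.00 * 1.131789 = $27,389.31

$27,389.31


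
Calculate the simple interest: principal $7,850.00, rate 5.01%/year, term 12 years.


Formula: I = P * r * t
Substituting: I = $7,850.00 * 0.0501 * 12
Step: I = $7,850.00 * 0.6012
I = $4,719.42

$4,719.42


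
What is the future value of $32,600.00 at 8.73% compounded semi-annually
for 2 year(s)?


Formula: FV = P * (1 + r/m)^(m*t)
Period rate: r/m = 0.0873 / 2 = 0.04365
Total periods: m*t = 2 * 2 = 4
Growth factor: (1 + 0.04365)^4 = 1.186368
FV = $32,600.00 * 1.186368 = $38,675.60

$38,675.60


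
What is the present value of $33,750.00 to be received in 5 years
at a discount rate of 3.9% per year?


Formula: PV = FV / (1 + r)^n
Substituting: PV = $33,750.00 / (1 + 0.039)^5
Discount factor: (1.039)^5 = 1.210815
PV = $33,750.00 / 1.210815 = $27,873.79

$27,873.79


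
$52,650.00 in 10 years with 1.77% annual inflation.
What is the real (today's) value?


Formula: Real value = nominal / (1 + inflation)^years
Price level: (1 + 0.0177)^10 = 1.191785
Real value = $52,650.00 / 1.191785 = $44,177.45

$44,177.45


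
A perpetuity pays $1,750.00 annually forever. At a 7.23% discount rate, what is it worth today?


Formula: PV = C / r
Substituting: PV = $1,750.00 / 0.0723
PV = $24,204.70

$24,204.70


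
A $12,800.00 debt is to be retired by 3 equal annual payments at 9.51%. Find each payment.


Formula: PMT = PV * r / (1 - (1+r)^(-n))
Denominator: 1 - (1 + 0.0951)^(-3) = 0.238555
Numerator: $12,800.00 * 0.0951 = 1217.28
PMT = 1217.28 / 0.238555 = $5,102.73

$5,102.73


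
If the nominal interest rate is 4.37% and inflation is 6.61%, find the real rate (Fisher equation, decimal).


Formula: (1 + r_real) = (1 + r_nom) / (1 + inflation)
Substituting: (1 + r_real) = 1.0437 / 1.0661
(1 + r_real) = 0.978989
r_real = 0.978989 - 1 = -0.021011

-0.021011


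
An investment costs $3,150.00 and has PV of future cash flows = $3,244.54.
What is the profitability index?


Formula: PI = PV(cash flows) / initial investment
Substituting: PI = $3,244.54 / $3,150.00
PI = 1.03

1.03


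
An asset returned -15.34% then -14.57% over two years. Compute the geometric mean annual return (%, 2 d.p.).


Formula: Geometric mean = ((1+r1)*(1+r2))^(1/2) - 1
Product: (1 + -0.1534) * (1 + -0.1457) = 0.8466 * 0.8543 = 0.72325
Square root: 0.72325^0.5 = 0.850441
Geometric mean = 0.850441 - 1 = -0.149559
As percentage: -14.96%

-14.96%


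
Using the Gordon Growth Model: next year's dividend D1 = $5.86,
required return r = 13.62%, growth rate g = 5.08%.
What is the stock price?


Formula: P = D1 / (r - g)
Spread: r - g = 0.1362 - 0.0508 = 0.0854
Substituting: P = $5.86 / 0.0854
P = $68.62

$68.62


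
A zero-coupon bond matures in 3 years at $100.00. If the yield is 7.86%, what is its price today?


Formula: Price = FV / (1 + r)^n
Substituting: Price = $100.00 / (1 + 0.0786)^3
Discount factor: (1.0786)^3 = 1.254819
Price = $100.00 / 1.254819 = $79.69

$79.69


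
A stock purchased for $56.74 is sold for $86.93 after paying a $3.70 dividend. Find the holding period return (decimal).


Formula: HPR = (P1 - P0 + D) / P0
Gain: $86.93 - $56.74 + $3.70 = $33.89
HPR = $33.89 / $56.74 = 0.5973

0.5973


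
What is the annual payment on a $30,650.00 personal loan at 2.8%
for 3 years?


Formula: PMT = PV * r / (1 - (1+r)^(-n))
Denominator: 1 - (1 + 0.028)^(-3) = 0.079507
Numerator: $30,650.00 * 0.028 = 858.2
PMT = 858.2 / 0.079507 = $10,794.07

$10,794.07


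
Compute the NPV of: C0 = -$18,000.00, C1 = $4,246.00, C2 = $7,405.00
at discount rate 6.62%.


Formula: NPV = C0 + C1/(1+r) + C2/(1+r)^2
Discount C1: $4,246.00 / (1 + 0.0662) = $3,982.37
Discount C2: $7,405.00 / (1 + 0.0662)^2 = $6,514.00
NPV = -$18,000.00 + $3,982.37 + $6,514.00 = -$7,503.63

-$7,503.63


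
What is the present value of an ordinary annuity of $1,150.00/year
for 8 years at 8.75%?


Formula: PV = PMT * (1 - (1+r)^(-n)) / r
Discount factor: (1 + 0.0875)^(-8) = 0.511171
Bracket: 1 - 0.511171 = 0.488829
PV = $1,150.00 * 0.488829 / 0.0875 = $6,424.61

$6,424.61


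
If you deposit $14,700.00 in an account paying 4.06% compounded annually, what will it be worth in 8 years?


Formula: FV = P * (1 + r)^n
Substituting: FV = $14,700.00 * (1 + 0.0406)^8
Growth factor: (1.0406)^8 = 1.374898
FV = $14,700.00 * 1.374898 = $20,211.00

$20,211.00


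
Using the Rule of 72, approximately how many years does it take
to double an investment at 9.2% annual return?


Formula: Years ≈ 72 / r
Substituting: Years ≈ 72 / 9.2
Years ≈ 7.8

7.8 years


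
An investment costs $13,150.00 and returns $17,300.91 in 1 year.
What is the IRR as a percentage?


Formula: IRR = C1/C0 - 1
Substituting: IRR = $17,300.91 / $13,150.00 - 1
Ratio: 1.315659 - 1 = 0.315659
IRR = 31.5659%

31.5659%


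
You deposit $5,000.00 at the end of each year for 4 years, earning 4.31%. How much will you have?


Formula: FV = PMT * ((1+r)^n - 1) / r
Growth factor: (1 + 0.0431)^4 = 1.183869
Numerator: 1.183869 - 1 = 0.183869
FV = $5,000.00 * 0.183869 / 0.0431 = $21,330.55

$21,330.55


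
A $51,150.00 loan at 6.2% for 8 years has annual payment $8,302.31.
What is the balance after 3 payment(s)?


Formula: Balance = PV*(1+r)^k - PMT*((1+r)^k - 1)/r
Growth: (1 + 0.062)^3 = 1.19777
Accumulated factor: ((1+r)^k - 1)/r = 3.189844
Balance = $51,150.00 * 1.19777 - $8,302.31 * 3.189844
Balance = $34,782.88

$34,782.88


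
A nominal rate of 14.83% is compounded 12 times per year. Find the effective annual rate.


Formula: EAR = (1 + r/m)^m - 1
Period rate: r/m = 0.1483 / 12 = 0.012358
Compounding: (1 + 0.012358)^12 = 1.158807
EAR = 1.158807 - 1 = 0.158807

0.158807


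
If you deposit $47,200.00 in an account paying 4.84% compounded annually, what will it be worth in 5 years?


Formula: FV = P * (1 + r)^n
Substituting: FV = $47,200.00 * (1 + 0.0484)^5
Growth factor: (1.0484)^5 = 1.266587
FV = $47,200.00 * 1.266587 = $59,782.91

$59,782.91


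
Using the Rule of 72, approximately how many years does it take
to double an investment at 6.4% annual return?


Formula: Years ≈ 72 / r
Substituting: Years ≈ 72 / 6.4
Years ≈ 11.2

11.2 years


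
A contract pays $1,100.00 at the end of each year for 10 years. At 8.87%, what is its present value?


Formula: PV = PMT * (1 - (1+r)^(-n)) / r
Discount factor: (1 + 0.0887)^(-10) = 0.427482
Bracket: 1 - 0.427482 = 0.572518
PV = $1,100.00 * 0.572518 / 0.0887 = $7,100.00

$7,100.00


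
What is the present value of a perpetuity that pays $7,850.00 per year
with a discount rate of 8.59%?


Formula: PV = C / r
Substituting: PV = $7,850.00 / 0.0859
PV = $91,385.33

$91,385.33


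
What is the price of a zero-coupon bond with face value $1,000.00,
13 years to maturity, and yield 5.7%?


Formula: Price = FV / (1 + r)^n
Substituting: Price = $1,000.00 / (1 + 0.057)^13
Discount factor: (1.057)^13 = 2.055771
Price = $1,000.00 / 2.055771 = $486.44

$486.44


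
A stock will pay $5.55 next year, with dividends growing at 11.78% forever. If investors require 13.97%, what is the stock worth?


Formula: P = D1 / (r - g)
Spread: r - g = 0.1397 - 0.1178 = 0.0219
Substituting: P = $5.55 / 0.0219
P = $253.42

$253.42
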